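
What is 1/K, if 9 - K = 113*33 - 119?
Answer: -1/3601 ≈ -0.00027770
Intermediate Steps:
K = -3601 (K = 9 - (113*33 - 119) = 9 - (3729 - 119) = 9 - 1*3610 = 9 - 3610 = -3601)
1/K = 1/(-3601) = -1/3601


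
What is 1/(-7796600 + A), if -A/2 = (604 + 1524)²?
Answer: -1/16853368 ≈ -5.9335e-8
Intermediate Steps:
A = -9056768 (A = -2*(604 + 1524)² = -2*2128² = -2*4528384 = -9056768)
1/(-7796600 + A) = 1/(-7796600 - 9056768) = 1/(-16853368) = -1/16853368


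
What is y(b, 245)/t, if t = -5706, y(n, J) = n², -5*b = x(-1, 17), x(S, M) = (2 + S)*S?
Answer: -1/142650 ≈ -7.0102e-6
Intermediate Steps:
x(S, M) = S*(2 + S)
b = ⅕ (b = -(-1)*(2 - 1)/5 = -(-1)/5 = -⅕*(-1) = ⅕ ≈ 0.20000)
y(b, 245)/t = (⅕)²/(-5706) = (1/25)*(-1/5706) = -1/142650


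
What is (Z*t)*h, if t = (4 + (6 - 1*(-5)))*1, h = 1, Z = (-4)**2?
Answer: 240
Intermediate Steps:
Z = 16
t = 15 (t = (4 + (6 + 5))*1 = (4 + 11)*1 = 15*1 = 15)
(Z*t)*h = (16*15)*1 = 240*1 = 240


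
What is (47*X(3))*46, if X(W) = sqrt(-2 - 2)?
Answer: 4324*I ≈ 4324.0*I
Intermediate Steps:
X(W) = 2*I (X(W) = sqrt(-4) = 2*I)
(47*X(3))*46 = (47*(2*I))*46 = (94*I)*46 = 4324*I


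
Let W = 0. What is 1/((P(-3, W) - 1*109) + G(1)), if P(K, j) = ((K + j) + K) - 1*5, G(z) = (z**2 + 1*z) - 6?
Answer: -1/124 ≈ -0.0080645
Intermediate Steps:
G(z) = -6 + z + z**2 (G(z) = (z**2 + z) - 6 = (z + z**2) - 6 = -6 + z + z**2)
P(K, j) = -5 + j + 2*K (P(K, j) = (j + 2*K) - 5 = -5 + j + 2*K)
1/((P(-3, W) - 1*109) + G(1)) = 1/(((-5 + 0 + 2*(-3)) - 1*109) + (-6 + 1 + 1**2)) = 1/(((-5 + 0 - 6) - 109) + (-6 + 1 + 1)) = 1/((-11 - 109) - 4) = 1/(-120 - 4) = 1/(-124) = -1/124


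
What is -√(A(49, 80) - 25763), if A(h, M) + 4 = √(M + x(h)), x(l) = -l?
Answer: -I*√(25767 - √31) ≈ -160.5*I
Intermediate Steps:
A(h, M) = -4 + √(M - h)
-√(A(49, 80) - 25763) = -√((-4 + √(80 - 1*49)) - 25763) = -√((-4 + √(80 - 49)) - 25763) = -√((-4 + √31) - 25763) = -√(-25767 + √31)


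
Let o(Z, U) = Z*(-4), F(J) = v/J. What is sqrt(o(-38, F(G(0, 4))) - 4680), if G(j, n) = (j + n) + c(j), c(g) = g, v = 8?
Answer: 4*I*sqrt(283) ≈ 67.29*I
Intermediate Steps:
G(j, n) = n + 2*j (G(j, n) = (j + n) + j = n + 2*j)
F(J) = 8/J
o(Z, U) = -4*Z
sqrt(o(-38, F(G(0, 4))) - 4680) = sqrt(-4*(-38) - 4680) = sqrt(152 - 4680) = sqrt(-4528) = 4*I*sqrt(283)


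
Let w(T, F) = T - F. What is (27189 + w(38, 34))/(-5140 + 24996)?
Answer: 27193/19856 ≈ 1.3695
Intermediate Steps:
(27189 + w(38, 34))/(-5140 + 24996) = (27189 + (38 - 1*34))/(-5140 + 24996) = (27189 + (38 - 34))/19856 = (27189 + 4)*(1/19856) = 27193*(1/19856) = 27193/19856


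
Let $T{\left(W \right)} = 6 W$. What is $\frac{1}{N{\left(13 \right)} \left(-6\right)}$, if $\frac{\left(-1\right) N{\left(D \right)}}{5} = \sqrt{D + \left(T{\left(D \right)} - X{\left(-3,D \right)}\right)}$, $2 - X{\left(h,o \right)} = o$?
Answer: $\frac{\sqrt{102}}{3060} \approx 0.0033005$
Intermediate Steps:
$X{\left(h,o \right)} = 2 - o$
$N{\left(D \right)} = - 5 \sqrt{-2 + 8 D}$ ($N{\left(D \right)} = - 5 \sqrt{D + \left(6 D - \left(2 - D\right)\right)} = - 5 \sqrt{D + \left(6 D + \left(-2 + D\right)\right)} = - 5 \sqrt{D + \left(-2 + 7 D\right)} = - 5 \sqrt{-2 + 8 D}$)
$\frac{1}{N{\left(13 \right)} \left(-6\right)} = \frac{1}{- 5 \sqrt{-2 + 8 \cdot 13} \left(-6\right)} = \frac{1}{- 5 \sqrt{-2 + 104} \left(-6\right)} = \frac{1}{- 5 \sqrt{102} \left(-6\right)} = \frac{1}{30 \sqrt{102}} = \frac{\sqrt{102}}{3060}$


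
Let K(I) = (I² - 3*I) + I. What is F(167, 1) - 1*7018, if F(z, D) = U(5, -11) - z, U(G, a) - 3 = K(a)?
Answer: -7039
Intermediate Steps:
K(I) = I² - 2*I
U(G, a) = 3 + a*(-2 + a)
F(z, D) = 146 - z (F(z, D) = (3 - 11*(-2 - 11)) - z = (3 - 11*(-13)) - z = (3 + 143) - z = 146 - z)
F(167, 1) - 1*7018 = (146 - 1*167) - 1*7018 = (146 - 167) - 7018 = -21 - 7018 = -7039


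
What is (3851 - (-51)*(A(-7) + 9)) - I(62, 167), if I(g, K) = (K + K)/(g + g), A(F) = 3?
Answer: 276539/62 ≈ 4460.3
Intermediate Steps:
I(g, K) = K/g (I(g, K) = (2*K)/((2*g)) = (2*K)*(1/(2*g)) = K/g)
(3851 - (-51)*(A(-7) + 9)) - I(62, 167) = (3851 - (-51)*(3 + 9)) - 167/62 = (3851 - (-51)*12) - 167/62 = (3851 - 1*(-612)) - 1*167/62 = (3851 + 612) - 167/62 = 4463 - 167/62 = 276539/62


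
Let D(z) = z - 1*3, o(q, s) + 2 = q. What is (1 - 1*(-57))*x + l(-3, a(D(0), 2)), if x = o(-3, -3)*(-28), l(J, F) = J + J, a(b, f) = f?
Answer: 8114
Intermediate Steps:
o(q, s) = -2 + q
D(z) = -3 + z (D(z) = z - 3 = -3 + z)
l(J, F) = 2*J
x = 140 (x = (-2 - 3)*(-28) = -5*(-28) = 140)
(1 - 1*(-57))*x + l(-3, a(D(0), 2)) = (1 - 1*(-57))*140 + 2*(-3) = (1 + 57)*140 - 6 = 58*140 - 6 = 8120 - 6 = 8114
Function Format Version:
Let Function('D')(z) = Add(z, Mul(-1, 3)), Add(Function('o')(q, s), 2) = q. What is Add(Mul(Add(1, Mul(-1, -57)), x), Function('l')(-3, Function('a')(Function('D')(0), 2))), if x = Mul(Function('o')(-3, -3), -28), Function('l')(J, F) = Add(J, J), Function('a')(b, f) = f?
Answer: 8114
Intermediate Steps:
Function('o')(q, s) = Add(-2, q)
Function('D')(z) = Add(-3, z) (Function('D')(z) = Add(z, -3) = Add(-3, z))
Function('l')(J, F) = Mul(2, J)
x = 140 (x = Mul(Add(-2, -3), -28) = Mul(-5, -28) = 140)
Add(Mul(Add(1, Mul(-1, -57)), x), Function('l')(-3, Function('a')(Function('D')(0), 2))) = Add(Mul(Add(1, Mul(-1, -57)), 140), Mul(2, -3)) = Add(Mul(Add(1, 57), 140), -6) = Add(Mul(58, 140), -6) = Add(8120, -6) = 8114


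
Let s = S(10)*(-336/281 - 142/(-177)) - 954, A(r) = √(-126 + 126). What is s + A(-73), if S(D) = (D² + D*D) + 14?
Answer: -51637078/49737 ≈ -1038.2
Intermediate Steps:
A(r) = 0 (A(r) = √0 = 0)
S(D) = 14 + 2*D² (S(D) = (D² + D²) + 14 = 2*D² + 14 = 14 + 2*D²)
s = -51637078/49737 (s = (14 + 2*10²)*(-336/281 - 142/(-177)) - 954 = (14 + 2*100)*(-336*1/281 - 142*(-1/177)) - 954 = (14 + 200)*(-336/281 + 142/177) - 954 = 214*(-19570/49737) - 954 = -4187980/49737 - 954 = -51637078/49737 ≈ -1038.2)
s + A(-73) = -51637078/49737 + 0 = -51637078/49737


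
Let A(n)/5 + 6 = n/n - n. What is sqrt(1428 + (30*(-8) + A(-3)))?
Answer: sqrt(1178) ≈ 34.322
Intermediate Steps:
A(n) = -25 - 5*n (A(n) = -30 + 5*(n/n - n) = -30 + 5*(1 - n) = -30 + (5 - 5*n) = -25 - 5*n)
sqrt(1428 + (30*(-8) + A(-3))) = sqrt(1428 + (30*(-8) + (-25 - 5*(-3)))) = sqrt(1428 + (-240 + (-25 + 15))) = sqrt(1428 + (-240 - 10)) = sqrt(1428 - 250) = sqrt(1178)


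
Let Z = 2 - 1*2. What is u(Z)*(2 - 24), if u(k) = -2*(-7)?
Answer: -308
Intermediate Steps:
Z = 0 (Z = 2 - 2 = 0)
u(k) = 14
u(Z)*(2 - 24) = 14*(2 - 24) = 14*(-22) = -308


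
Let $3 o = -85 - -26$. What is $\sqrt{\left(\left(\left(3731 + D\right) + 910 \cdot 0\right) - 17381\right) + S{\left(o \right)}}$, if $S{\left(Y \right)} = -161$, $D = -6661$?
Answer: $2 i \sqrt{5118} \approx 143.08 i$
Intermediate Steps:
$o = - \frac{59}{3}$ ($o = \frac{-85 - -26}{3} = \frac{-85 + 26}{3} = \frac{1}{3} \left(-59\right) = - \frac{59}{3} \approx -19.667$)
$\sqrt{\left(\left(\left(3731 + D\right) + 910 \cdot 0\right) - 17381\right) + S{\left(o \right)}} = \sqrt{\left(\left(\left(3731 - 6661\right) + 910 \cdot 0\right) - 17381\right) - 161} = \sqrt{\left(\left(-2930 + 0\right) - 17381\right) - 161} = \sqrt{\left(-2930 - 17381\right) - 161} = \sqrt{-20311 - 161} = \sqrt{-20472} = 2 i \sqrt{5118}$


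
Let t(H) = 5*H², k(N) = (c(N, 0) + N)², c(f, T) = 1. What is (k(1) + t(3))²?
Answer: 2401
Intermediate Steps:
k(N) = (1 + N)²
(k(1) + t(3))² = ((1 + 1)² + 5*3²)² = (2² + 5*9)² = (4 + 45)² = 49² = 2401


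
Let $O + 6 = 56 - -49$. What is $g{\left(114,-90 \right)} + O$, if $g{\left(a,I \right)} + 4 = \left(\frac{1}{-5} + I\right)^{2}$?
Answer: $\frac{205776}{25} \approx 8231.0$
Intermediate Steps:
$g{\left(a,I \right)} = -4 + \left(- \frac{1}{5} + I\right)^{2}$ ($g{\left(a,I \right)} = -4 + \left(\frac{1}{-5} + I\right)^{2} = -4 + \left(- \frac{1}{5} + I\right)^{2}$)
$O = 99$ ($O = -6 + \left(56 - -49\right) = -6 + \left(56 + 49\right) = -6 + 105 = 99$)
$g{\left(114,-90 \right)} + O = \left(-4 + \frac{\left(-1 + 5 \left(-90\right)\right)^{2}}{25}\right) + 99 = \left(-4 + \frac{\left(-1 - 450\right)^{2}}{25}\right) + 99 = \left(-4 + \frac{\left(-451\right)^{2}}{25}\right) + 99 = \left(-4 + \frac{1}{25} \cdot 203401\right) + 99 = \left(-4 + \frac{203401}{25}\right) + 99 = \frac{203301}{25} + 99 = \frac{205776}{25}$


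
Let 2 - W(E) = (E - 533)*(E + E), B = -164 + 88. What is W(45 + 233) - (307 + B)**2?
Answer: 88421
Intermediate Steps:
B = -76
W(E) = 2 - 2*E*(-533 + E) (W(E) = 2 - (E - 533)*(E + E) = 2 - (-533 + E)*2*E = 2 - 2*E*(-533 + E))
W(45 + 233) - (307 + B)**2 = (2 - 2*(45 + 233)**2 + 1066*(45 + 233)) - (307 - 76)**2 = (2 - 2*278**2 + 1066*278) - 1*231**2 = (2 - 2*77284 + 296348) - 1*53361 = (2 - 154568 + 296348) - 53361 = 141782 - 53361 = 88421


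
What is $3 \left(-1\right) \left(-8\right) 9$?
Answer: $216$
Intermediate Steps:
$3 \left(-1\right) \left(-8\right) 9 = 3 \cdot 8 \cdot 9 = 3 \cdot 72 = 216$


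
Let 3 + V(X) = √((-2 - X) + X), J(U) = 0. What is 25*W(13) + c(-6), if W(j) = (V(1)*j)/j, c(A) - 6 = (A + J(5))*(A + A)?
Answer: 3 + 25*I*√2 ≈ 3.0 + 35.355*I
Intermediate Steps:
V(X) = -3 + I*√2 (V(X) = -3 + √((-2 - X) + X) = -3 + √(-2) = -3 + I*√2)
c(A) = 6 + 2*A² (c(A) = 6 + (A + 0)*(A + A) = 6 + A*(2*A) = 6 + 2*A²)
W(j) = -3 + I*√2 (W(j) = ((-3 + I*√2)*j)/j = (j*(-3 + I*√2))/j = -3 + I*√2)
25*W(13) + c(-6) = 25*(-3 + I*√2) + (6 + 2*(-6)²) = (-75 + 25*I*√2) + (6 + 2*36) = (-75 + 25*I*√2) + (6 + 72) = (-75 + 25*I*√2) + 78 = 3 + 25*I*√2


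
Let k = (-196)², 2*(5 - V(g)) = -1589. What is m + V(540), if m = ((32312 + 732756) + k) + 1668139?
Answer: 4944845/2 ≈ 2.4724e+6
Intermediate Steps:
V(g) = 1599/2 (V(g) = 5 - ½*(-1589) = 5 + 1589/2 = 1599/2)
k = 38416
m = 2471623 (m = ((32312 + 732756) + 38416) + 1668139 = (765068 + 38416) + 1668139 = 803484 + 1668139 = 2471623)
m + V(540) = 2471623 + 1599/2 = 4944845/2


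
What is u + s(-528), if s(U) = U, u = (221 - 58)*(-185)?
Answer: -30683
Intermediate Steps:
u = -30155 (u = 163*(-185) = -30155)
u + s(-528) = -30155 - 528 = -30683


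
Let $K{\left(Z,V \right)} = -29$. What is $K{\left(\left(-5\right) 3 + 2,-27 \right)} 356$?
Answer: $-10324$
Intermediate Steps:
$K{\left(\left(-5\right) 3 + 2,-27 \right)} 356 = \left(-29\right) 356 = -10324$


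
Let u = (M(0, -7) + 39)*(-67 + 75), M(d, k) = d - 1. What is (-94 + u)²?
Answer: 44100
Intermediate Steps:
M(d, k) = -1 + d
u = 304 (u = ((-1 + 0) + 39)*(-67 + 75) = (-1 + 39)*8 = 38*8 = 304)
(-94 + u)² = (-94 + 304)² = 210² = 44100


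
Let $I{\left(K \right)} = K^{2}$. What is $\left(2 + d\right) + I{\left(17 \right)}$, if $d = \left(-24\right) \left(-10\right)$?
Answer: $531$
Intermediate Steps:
$d = 240$
$\left(2 + d\right) + I{\left(17 \right)} = \left(2 + 240\right) + 17^{2} = 242 + 289 = 531$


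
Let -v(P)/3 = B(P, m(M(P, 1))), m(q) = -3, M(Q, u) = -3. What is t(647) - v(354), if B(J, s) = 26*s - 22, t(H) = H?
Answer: 347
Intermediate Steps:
B(J, s) = -22 + 26*s
v(P) = 300 (v(P) = -3*(-22 + 26*(-3)) = -3*(-22 - 78) = -3*(-100) = 300)
t(647) - v(354) = 647 - 1*300 = 647 - 300 = 347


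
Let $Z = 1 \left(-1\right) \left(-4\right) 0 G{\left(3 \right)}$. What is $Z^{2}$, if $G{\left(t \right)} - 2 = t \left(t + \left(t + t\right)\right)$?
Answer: $0$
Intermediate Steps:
$G{\left(t \right)} = 2 + 3 t^{2}$ ($G{\left(t \right)} = 2 + t \left(t + \left(t + t\right)\right) = 2 + t \left(t + 2 t\right) = 2 + t 3 t = 2 + 3 t^{2}$)
$Z = 0$ ($Z = 1 \left(-1\right) \left(-4\right) 0 \left(2 + 3 \cdot 3^{2}\right) = - 0 \left(2 + 3 \cdot 9\right) = - 0 \left(2 + 27\right) = - 0 \cdot 29 = \left(-1\right) 0 = 0$)
$Z^{2} = 0^{2} = 0$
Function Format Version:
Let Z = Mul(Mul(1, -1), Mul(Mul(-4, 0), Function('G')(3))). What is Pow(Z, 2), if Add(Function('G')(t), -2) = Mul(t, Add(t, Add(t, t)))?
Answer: 0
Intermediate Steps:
Function('G')(t) = Add(2, Mul(3, Pow(t, 2))) (Function('G')(t) = Add(2, Mul(t, Add(t, Add(t, t)))) = Add(2, Mul(t, Add(t, Mul(2, t)))) = Add(2, Mul(t, Mul(3, t))) = Add(2, Mul(3, Pow(t, 2))))
Z = 0 (Z = Mul(Mul(1, -1), Mul(Mul(-4, 0), Add(2, Mul(3, Pow(3, 2))))) = Mul(-1, Mul(0, Add(2, Mul(3, 9)))) = Mul(-1, Mul(0, Add(2, 27))) = Mul(-1, Mul(0, 29)) = Mul(-1, 0) = 0)
Pow(Z, 2) = Pow(0, 2) = 0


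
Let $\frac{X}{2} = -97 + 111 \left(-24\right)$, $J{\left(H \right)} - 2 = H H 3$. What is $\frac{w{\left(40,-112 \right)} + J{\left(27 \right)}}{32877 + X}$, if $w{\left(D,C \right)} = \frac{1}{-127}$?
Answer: $\frac{278002}{3474085} \approx 0.080022$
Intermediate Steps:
$w{\left(D,C \right)} = - \frac{1}{127}$
$J{\left(H \right)} = 2 + 3 H^{2}$ ($J{\left(H \right)} = 2 + H H 3 = 2 + H^{2} \cdot 3 = 2 + 3 H^{2}$)
$X = -5522$ ($X = 2 \left(-97 + 111 \left(-24\right)\right) = 2 \left(-97 - 2664\right) = 2 \left(-2761\right) = -5522$)
$\frac{w{\left(40,-112 \right)} + J{\left(27 \right)}}{32877 + X} = \frac{- \frac{1}{127} + \left(2 + 3 \cdot 27^{2}\right)}{32877 - 5522} = \frac{- \frac{1}{127} + \left(2 + 3 \cdot 729\right)}{27355} = \left(- \frac{1}{127} + \left(2 + 2187\right)\right) \frac{1}{27355} = \left(- \frac{1}{127} + 2189\right) \frac{1}{27355} = \frac{278002}{127} \cdot \frac{1}{27355} = \frac{278002}{3474085}$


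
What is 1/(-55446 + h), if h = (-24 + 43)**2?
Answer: -1/55085 ≈ -1.8154e-5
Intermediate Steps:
h = 361 (h = 19**2 = 361)
1/(-55446 + h) = 1/(-55446 + 361) = 1/(-55085) = -1/55085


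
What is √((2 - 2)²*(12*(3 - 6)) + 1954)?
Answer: √1954 ≈ 44.204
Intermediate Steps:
√((2 - 2)²*(12*(3 - 6)) + 1954) = √(0²*(12*(-3)) + 1954) = √(0*(-36) + 1954) = √(0 + 1954) = √1954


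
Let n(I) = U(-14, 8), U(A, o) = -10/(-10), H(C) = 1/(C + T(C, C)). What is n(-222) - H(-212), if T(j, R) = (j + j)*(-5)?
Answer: 1907/1908 ≈ 0.99948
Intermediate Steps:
T(j, R) = -10*j (T(j, R) = (2*j)*(-5) = -10*j)
H(C) = -1/(9*C) (H(C) = 1/(C - 10*C) = 1/(-9*C) = -1/(9*C))
U(A, o) = 1 (U(A, o) = -10*(-⅒) = 1)
n(I) = 1
n(-222) - H(-212) = 1 - (-1)/(9*(-212)) = 1 - (-1)*(-1)/(9*212) = 1 - 1*1/1908 = 1 - 1/1908 = 1907/1908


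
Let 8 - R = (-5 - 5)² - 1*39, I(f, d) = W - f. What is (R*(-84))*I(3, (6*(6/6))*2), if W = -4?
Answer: -31164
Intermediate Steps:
I(f, d) = -4 - f
R = -53 (R = 8 - ((-5 - 5)² - 1*39) = 8 - ((-10)² - 39) = 8 - (100 - 39) = 8 - 1*61 = 8 - 61 = -53)
(R*(-84))*I(3, (6*(6/6))*2) = (-53*(-84))*(-4 - 1*3) = 4452*(-4 - 3) = 4452*(-7) = -31164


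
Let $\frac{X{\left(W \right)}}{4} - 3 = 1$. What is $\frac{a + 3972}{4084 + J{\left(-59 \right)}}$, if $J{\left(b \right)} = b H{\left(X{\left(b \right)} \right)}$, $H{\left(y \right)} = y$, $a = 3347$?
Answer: $\frac{7319}{3140} \approx 2.3309$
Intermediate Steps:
$X{\left(W \right)} = 16$ ($X{\left(W \right)} = 12 + 4 \cdot 1 = 12 + 4 = 16$)
$J{\left(b \right)} = 16 b$ ($J{\left(b \right)} = b 16 = 16 b$)
$\frac{a + 3972}{4084 + J{\left(-59 \right)}} = \frac{3347 + 3972}{4084 + 16 \left(-59\right)} = \frac{7319}{4084 - 944} = \frac{7319}{3140}$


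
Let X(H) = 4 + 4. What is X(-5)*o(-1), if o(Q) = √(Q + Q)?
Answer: 8*I*√2 ≈ 11.314*I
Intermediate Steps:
o(Q) = √2*√Q (o(Q) = √(2*Q) = √2*√Q)
X(H) = 8
X(-5)*o(-1) = 8*(√2*√(-1)) = 8*(√2*I) = 8*(I*√2) = 8*I*√2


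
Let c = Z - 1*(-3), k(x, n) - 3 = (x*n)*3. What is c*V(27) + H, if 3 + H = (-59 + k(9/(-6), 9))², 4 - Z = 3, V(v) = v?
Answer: 37669/4 ≈ 9417.3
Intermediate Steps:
Z = 1 (Z = 4 - 1*3 = 4 - 3 = 1)
k(x, n) = 3 + 3*n*x (k(x, n) = 3 + (x*n)*3 = 3 + (n*x)*3 = 3 + 3*n*x)
c = 4 (c = 1 - 1*(-3) = 1 + 3 = 4)
H = 37237/4 (H = -3 + (-59 + (3 + 3*9*(9/(-6))))² = -3 + (-59 + (3 + 3*9*(9*(-⅙))))² = -3 + (-59 + (3 + 3*9*(-3/2)))² = -3 + (-59 + (3 - 81/2))² = -3 + (-59 - 75/2)² = -3 + (-193/2)² = -3 + 37249/4 = 37237/4 ≈ 9309.3)
c*V(27) + H = 4*27 + 37237/4 = 108 + 37237/4 = 37669/4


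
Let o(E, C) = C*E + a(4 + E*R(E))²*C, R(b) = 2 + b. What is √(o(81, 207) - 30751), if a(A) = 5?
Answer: I*√8809 ≈ 93.856*I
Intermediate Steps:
o(E, C) = 25*C + C*E (o(E, C) = C*E + 5²*C = C*E + 25*C = 25*C + C*E)
√(o(81, 207) - 30751) = √(207*(25 + 81) - 30751) = √(207*106 - 30751) = √(21942 - 30751) = √(-8809) = I*√8809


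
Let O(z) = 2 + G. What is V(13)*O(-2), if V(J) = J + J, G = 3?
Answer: 130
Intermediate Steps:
O(z) = 5 (O(z) = 2 + 3 = 5)
V(J) = 2*J
V(13)*O(-2) = (2*13)*5 = 26*5 = 130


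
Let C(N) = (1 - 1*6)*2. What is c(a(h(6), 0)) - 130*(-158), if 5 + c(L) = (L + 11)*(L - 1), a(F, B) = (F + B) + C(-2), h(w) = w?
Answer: 20500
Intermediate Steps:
C(N) = -10 (C(N) = (1 - 6)*2 = -5*2 = -10)
a(F, B) = -10 + B + F (a(F, B) = (F + B) - 10 = (B + F) - 10 = -10 + B + F)
c(L) = -5 + (-1 + L)*(11 + L) (c(L) = -5 + (L + 11)*(L - 1) = -5 + (11 + L)*(-1 + L) = -5 + (-1 + L)*(11 + L))
c(a(h(6), 0)) - 130*(-158) = (-16 + (-10 + 0 + 6)² + 10*(-10 + 0 + 6)) - 130*(-158) = (-16 + (-4)² + 10*(-4)) + 20540 = (-16 + 16 - 40) + 20540 = -40 + 20540 = 20500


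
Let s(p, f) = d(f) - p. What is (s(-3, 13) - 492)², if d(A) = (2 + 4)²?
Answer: 205209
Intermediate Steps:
d(A) = 36 (d(A) = 6² = 36)
s(p, f) = 36 - p
(s(-3, 13) - 492)² = ((36 - 1*(-3)) - 492)² = ((36 + 3) - 492)² = (39 - 492)² = (-453)² = 205209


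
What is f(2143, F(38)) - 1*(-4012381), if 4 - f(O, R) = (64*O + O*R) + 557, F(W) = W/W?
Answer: 3872533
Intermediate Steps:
F(W) = 1
f(O, R) = -553 - 64*O - O*R (f(O, R) = 4 - ((64*O + O*R) + 557) = 4 - (557 + 64*O + O*R) = 4 + (-557 - 64*O - O*R) = -553 - 64*O - O*R)
f(2143, F(38)) - 1*(-4012381) = (-553 - 64*2143 - 1*2143*1) - 1*(-4012381) = (-553 - 137152 - 2143) + 4012381 = -139848 + 4012381 = 3872533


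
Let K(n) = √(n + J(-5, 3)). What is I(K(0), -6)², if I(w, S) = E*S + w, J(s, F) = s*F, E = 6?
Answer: (36 - I*√15)² ≈ 1281.0 - 278.85*I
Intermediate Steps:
J(s, F) = F*s
K(n) = √(-15 + n) (K(n) = √(n + 3*(-5)) = √(n - 15) = √(-15 + n))
I(w, S) = w + 6*S (I(w, S) = 6*S + w = w + 6*S)
I(K(0), -6)² = (√(-15 + 0) + 6*(-6))² = (√(-15) - 36)² = (I*√15 - 36)² = (-36 + I*√15)²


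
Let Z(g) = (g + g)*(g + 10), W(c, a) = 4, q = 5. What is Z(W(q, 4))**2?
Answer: 12544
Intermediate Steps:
Z(g) = 2*g*(10 + g) (Z(g) = (2*g)*(10 + g) = 2*g*(10 + g))
Z(W(q, 4))**2 = (2*4*(10 + 4))**2 = (2*4*14)**2 = 112**2 = 12544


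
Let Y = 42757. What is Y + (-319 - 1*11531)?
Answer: 30907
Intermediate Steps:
Y + (-319 - 1*11531) = 42757 + (-319 - 1*11531) = 42757 + (-319 - 11531) = 42757 - 11850 = 30907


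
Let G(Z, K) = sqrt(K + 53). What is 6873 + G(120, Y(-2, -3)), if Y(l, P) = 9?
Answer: 6873 + sqrt(62) ≈ 6880.9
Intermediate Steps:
G(Z, K) = sqrt(53 + K)
6873 + G(120, Y(-2, -3)) = 6873 + sqrt(53 + 9) = 6873 + sqrt(62)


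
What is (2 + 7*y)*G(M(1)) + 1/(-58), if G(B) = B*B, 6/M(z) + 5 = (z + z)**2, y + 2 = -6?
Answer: -112753/58 ≈ -1944.0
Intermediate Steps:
y = -8 (y = -2 - 6 = -8)
M(z) = 6/(-5 + 4*z**2) (M(z) = 6/(-5 + (z + z)**2) = 6/(-5 + (2*z)**2) = 6/(-5 + 4*z**2))
G(B) = B**2
(2 + 7*y)*G(M(1)) + 1/(-58) = (2 + 7*(-8))*(6/(-5 + 4*1**2))**2 + 1/(-58) = (2 - 56)*(6/(-5 + 4*1))**2 - 1/58 = -54*36/(-5 + 4)**2 - 1/58 = -54*(6/(-1))**2 - 1/58 = -54*(6*(-1))**2 - 1/58 = -54*(-6)**2 - 1/58 = -54*36 - 1/58 = -1944 - 1/58 = -112753/58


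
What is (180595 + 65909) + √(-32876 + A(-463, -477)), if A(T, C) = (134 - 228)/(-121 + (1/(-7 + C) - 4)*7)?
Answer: 246504 + 2*I*√42752174946249/72123 ≈ 2.465e+5 + 181.32*I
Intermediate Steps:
A(T, C) = -94/(-149 + 7/(-7 + C)) (A(T, C) = -94/(-121 + (-4 + 1/(-7 + C))*7) = -94/(-121 + (-28 + 7/(-7 + C))) = -94/(-149 + 7/(-7 + C)))
(180595 + 65909) + √(-32876 + A(-463, -477)) = (180595 + 65909) + √(-32876 + 94*(-7 - 477)/(-1050 + 149*(-477))) = 246504 + √(-32876 + 94*(-484)/(-1050 - 71073)) = 246504 + √(-32876 + 94*(-484)/(-72123)) = 246504 + √(-32876 + 94*(-1/72123)*(-484)) = 246504 + √(-32876 + 45496/72123) = 246504 + √(-2371070252/72123) = 246504 + 2*I*√42752174946249/72123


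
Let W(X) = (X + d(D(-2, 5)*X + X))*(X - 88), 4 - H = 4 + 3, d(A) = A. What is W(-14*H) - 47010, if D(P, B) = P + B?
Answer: -56670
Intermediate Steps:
D(P, B) = B + P
H = -3 (H = 4 - (4 + 3) = 4 - 1*7 = 4 - 7 = -3)
W(X) = 5*X*(-88 + X) (W(X) = (X + ((5 - 2)*X + X))*(X - 88) = (X + (3*X + X))*(-88 + X) = (X + 4*X)*(-88 + X) = (5*X)*(-88 + X) = 5*X*(-88 + X))
W(-14*H) - 47010 = 5*(-14*(-3))*(-88 - 14*(-3)) - 47010 = 5*42*(-88 + 42) - 47010 = 5*42*(-46) - 47010 = -9660 - 47010 = -56670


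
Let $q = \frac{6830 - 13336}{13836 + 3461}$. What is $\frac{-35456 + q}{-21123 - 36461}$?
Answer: $\frac{306644469}{498015224} \approx 0.61573$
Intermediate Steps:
$q = - \frac{6506}{17297} \approx -0.37613$
$\frac{-35456 + q}{-21123 - 36461} = \frac{-35456 - \frac{6506}{17297}}{-21123 - 36461} = - \frac{613288938}{17297 \left(-57584\right)} = \left(- \frac{613288938}{17297}\right) \left(- \frac{1}{57584}\right) = \frac{306644469}{498015224}$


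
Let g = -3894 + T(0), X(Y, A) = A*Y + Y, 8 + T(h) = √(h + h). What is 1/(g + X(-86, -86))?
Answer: 1/3408 ≈ 0.00029343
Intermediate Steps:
T(h) = -8 + √2*√h (T(h) = -8 + √(h + h) = -8 + √(2*h) = -8 + √2*√h)
X(Y, A) = Y + A*Y
g = -3902 (g = -3894 + (-8 + √2*√0) = -3894 + (-8 + √2*0) = -3894 + (-8 + 0) = -3894 - 8 = -3902)
1/(g + X(-86, -86)) = 1/(-3902 - 86*(1 - 86)) = 1/(-3902 - 86*(-85)) = 1/(-3902 + 7310) = 1/3408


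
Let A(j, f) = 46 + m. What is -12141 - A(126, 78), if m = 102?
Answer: -12289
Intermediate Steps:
A(j, f) = 148 (A(j, f) = 46 + 102 = 148)
-12141 - A(126, 78) = -12141 - 1*148 = -12141 - 148 = -12289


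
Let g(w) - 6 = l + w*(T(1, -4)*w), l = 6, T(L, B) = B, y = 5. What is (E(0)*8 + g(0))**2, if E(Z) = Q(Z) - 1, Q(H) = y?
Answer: 1936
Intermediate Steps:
Q(H) = 5
E(Z) = 4 (E(Z) = 5 - 1 = 4)
g(w) = 12 - 4*w**2 (g(w) = 6 + (6 + w*(-4*w)) = 6 + (6 - 4*w**2) = 12 - 4*w**2)
(E(0)*8 + g(0))**2 = (4*8 + (12 - 4*0**2))**2 = (32 + (12 - 4*0))**2 = (32 + (12 + 0))**2 = (32 + 12)**2 = 44**2 = 1936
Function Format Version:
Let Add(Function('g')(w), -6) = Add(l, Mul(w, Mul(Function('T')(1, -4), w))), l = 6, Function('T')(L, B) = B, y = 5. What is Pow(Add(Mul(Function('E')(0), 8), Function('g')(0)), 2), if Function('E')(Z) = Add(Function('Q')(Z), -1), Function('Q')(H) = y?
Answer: 1936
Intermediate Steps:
Function('Q')(H) = 5
Function('E')(Z) = 4 (Function('E')(Z) = Add(5, -1) = 4)
Function('g')(w) = Add(12, Mul(-4, Pow(w, 2))) (Function('g')(w) = Add(6, Add(6, Mul(w, Mul(-4, w)))) = Add(6, Add(6, Mul(-4, Pow(w, 2)))) = Add(12, Mul(-4, Pow(w, 2))))
Pow(Add(Mul(Function('E')(0), 8), Function('g')(0)), 2) = Pow(Add(Mul(4, 8), Add(12, Mul(-4, Pow(0, 2)))), 2) = Pow(Add(32, Add(12, Mul(-4, 0))), 2) = Pow(Add(32, Add(12, 0)), 2) = Pow(Add(32, 12), 2) = Pow(44, 2) = 1936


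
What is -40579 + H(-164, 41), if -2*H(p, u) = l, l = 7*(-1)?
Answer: -81151/2 ≈ -40576.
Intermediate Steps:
l = -7
H(p, u) = 7/2 (H(p, u) = -½*(-7) = 7/2)
-40579 + H(-164, 41) = -40579 + 7/2 = -81151/2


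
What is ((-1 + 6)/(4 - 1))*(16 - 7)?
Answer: 15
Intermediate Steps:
((-1 + 6)/(4 - 1))*(16 - 7) = (5/3)*9 = 15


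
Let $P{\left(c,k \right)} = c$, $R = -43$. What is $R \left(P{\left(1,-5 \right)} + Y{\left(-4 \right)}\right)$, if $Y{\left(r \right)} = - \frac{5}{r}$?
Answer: $- \frac{387}{4} \approx -96.75$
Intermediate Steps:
$R \left(P{\left(1,-5 \right)} + Y{\left(-4 \right)}\right) = - 43 \left(1 - \frac{5}{-4}\right) = - 43 \left(1 - - \frac{5}{4}\right) = - 43 \left(1 + \frac{5}{4}\right) = \left(-43\right) \frac{9}{4} = - \frac{387}{4}$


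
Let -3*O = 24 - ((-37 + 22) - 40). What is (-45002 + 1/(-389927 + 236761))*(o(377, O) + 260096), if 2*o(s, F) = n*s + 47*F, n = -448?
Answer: -2412873795169425/306332 ≈ -7.8767e+9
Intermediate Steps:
O = -79/3 (O = -(24 - ((-37 + 22) - 40))/3 = -(24 - (-15 - 40))/3 = -(24 - 1*(-55))/3 = -(24 + 55)/3 = -1/3*79 = -79/3 ≈ -26.333)
o(s, F) = -224*s + 47*F/2 (o(s, F) = (-448*s + 47*F)/2 = -224*s + 47*F/2)
(-45002 + 1/(-389927 + 236761))*(o(377, O) + 260096) = (-45002 + 1/(-389927 + 236761))*((-224*377 + (47/2)*(-79/3)) + 260096) = (-45002 + 1/(-153166))*((-84448 - 3713/6) + 260096) = (-45002 - 1/153166)*(-510401/6 + 260096) = -6892776333/153166*1050175/6 = -2412873795169425/306332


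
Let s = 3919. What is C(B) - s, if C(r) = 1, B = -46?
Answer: -3918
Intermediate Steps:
C(B) - s = 1 - 1*3919 = 1 - 3919 = -3918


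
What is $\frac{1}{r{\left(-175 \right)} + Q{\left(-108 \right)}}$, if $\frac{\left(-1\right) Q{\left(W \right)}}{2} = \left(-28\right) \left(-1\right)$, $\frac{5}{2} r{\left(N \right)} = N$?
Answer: $- \frac{1}{126} \approx -0.0079365$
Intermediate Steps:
$r{\left(N \right)} = \frac{2 N}{5}$
$Q{\left(W \right)} = -56$ ($Q{\left(W \right)} = - 2 \left(\left(-28\right) \left(-1\right)\right) = \left(-2\right) 28 = -56$)
$\frac{1}{r{\left(-175 \right)} + Q{\left(-108 \right)}} = \frac{1}{\frac{2}{5} \left(-175\right) - 56} = \frac{1}{-70 - 56} = \frac{1}{-126} = - \frac{1}{126}$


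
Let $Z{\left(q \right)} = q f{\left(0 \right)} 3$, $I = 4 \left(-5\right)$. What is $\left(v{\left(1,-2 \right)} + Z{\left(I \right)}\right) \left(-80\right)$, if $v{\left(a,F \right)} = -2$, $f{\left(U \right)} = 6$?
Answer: $28960$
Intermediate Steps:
$I = -20$
$Z{\left(q \right)} = 18 q$ ($Z{\left(q \right)} = q 6 \cdot 3 = 6 q 3 = 18 q$)
$\left(v{\left(1,-2 \right)} + Z{\left(I \right)}\right) \left(-80\right) = \left(-2 + 18 \left(-20\right)\right) \left(-80\right) = \left(-2 - 360\right) \left(-80\right) = \left(-362\right) \left(-80\right) = 28960$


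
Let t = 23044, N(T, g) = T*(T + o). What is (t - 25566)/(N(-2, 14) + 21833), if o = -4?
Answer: -2522/21845 ≈ -0.11545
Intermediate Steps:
N(T, g) = T*(-4 + T) (N(T, g) = T*(T - 4) = T*(-4 + T))
(t - 25566)/(N(-2, 14) + 21833) = (23044 - 25566)/(-2*(-4 - 2) + 21833) = -2522/(-2*(-6) + 21833) = -2522/(12 + 21833) = -2522/21845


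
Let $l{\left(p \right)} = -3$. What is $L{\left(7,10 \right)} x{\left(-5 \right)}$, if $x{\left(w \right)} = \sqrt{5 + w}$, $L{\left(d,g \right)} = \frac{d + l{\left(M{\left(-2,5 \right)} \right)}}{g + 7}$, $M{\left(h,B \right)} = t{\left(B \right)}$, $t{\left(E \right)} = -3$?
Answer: $0$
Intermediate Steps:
$M{\left(h,B \right)} = -3$
$L{\left(d,g \right)} = \frac{-3 + d}{7 + g}$ ($L{\left(d,g \right)} = \frac{d - 3}{g + 7} = \frac{-3 + d}{7 + g}$)
$L{\left(7,10 \right)} x{\left(-5 \right)} = \frac{-3 + 7}{7 + 10} \sqrt{5 - 5} = \frac{1}{17} \cdot 4 \sqrt{0} = \frac{1}{17} \cdot 4 \cdot 0 = \frac{4}{17} \cdot 0 = 0$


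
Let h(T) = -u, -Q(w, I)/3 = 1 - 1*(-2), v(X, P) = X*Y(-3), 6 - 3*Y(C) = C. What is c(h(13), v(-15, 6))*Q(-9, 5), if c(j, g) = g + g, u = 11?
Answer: 810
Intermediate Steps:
Y(C) = 2 - C/3
v(X, P) = 3*X (v(X, P) = X*(2 - 1/3*(-3)) = X*(2 + 1) = X*3 = 3*X)
Q(w, I) = -9 (Q(w, I) = -3*(1 - 1*(-2)) = -3*(1 + 2) = -3*3 = -9)
h(T) = -11 (h(T) = -1*11 = -11)
c(j, g) = 2*g
c(h(13), v(-15, 6))*Q(-9, 5) = (2*(3*(-15)))*(-9) = (2*(-45))*(-9) = -90*(-9) = 810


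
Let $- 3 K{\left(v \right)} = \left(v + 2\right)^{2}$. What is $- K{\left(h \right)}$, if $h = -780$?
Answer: $\frac{605284}{3} \approx 2.0176 \cdot 10^{5}$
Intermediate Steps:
$K{\left(v \right)} = - \frac{\left(2 + v\right)^{2}}{3}$ ($K{\left(v \right)} = - \frac{\left(v + 2\right)^{2}}{3} = - \frac{\left(2 + v\right)^{2}}{3}$)
$- K{\left(h \right)} = - \frac{\left(-1\right) \left(2 - 780\right)^{2}}{3} = - \frac{\left(-1\right) \left(-778\right)^{2}}{3} = - \frac{\left(-1\right) 605284}{3} = \left(-1\right) \left(- \frac{605284}{3}\right) = \frac{605284}{3}$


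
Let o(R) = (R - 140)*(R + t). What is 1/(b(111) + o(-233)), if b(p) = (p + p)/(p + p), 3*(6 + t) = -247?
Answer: 3/359575 ≈ 8.3432e-6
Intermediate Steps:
t = -265/3 (t = -6 + (1/3)*(-247) = -6 - 247/3 = -265/3 ≈ -88.333)
b(p) = 1 (b(p) = (2*p)/((2*p)) = (2*p)*(1/(2*p)) = 1)
o(R) = (-140 + R)*(-265/3 + R) (o(R) = (R - 140)*(R - 265/3) = (-140 + R)*(-265/3 + R))
1/(b(111) + o(-233)) = 1/(1 + (37100/3 + (-233)**2 - 685/3*(-233))) = 1/(1 + (37100/3 + 54289 + 159605/3)) = 1/(1 + 359572/3) = 1/(359575/3) = 3/359575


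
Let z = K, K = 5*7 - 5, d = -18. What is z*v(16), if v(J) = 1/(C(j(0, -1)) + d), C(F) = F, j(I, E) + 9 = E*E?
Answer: -15/13 ≈ -1.1538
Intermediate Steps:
j(I, E) = -9 + E² (j(I, E) = -9 + E*E = -9 + E²)
K = 30 (K = 35 - 5 = 30)
z = 30
v(J) = -1/26 (v(J) = 1/((-9 + (-1)²) - 18) = 1/((-9 + 1) - 18) = 1/(-8 - 18) = 1/(-26) = -1/26)
z*v(16) = 30*(-1/26) = -15/13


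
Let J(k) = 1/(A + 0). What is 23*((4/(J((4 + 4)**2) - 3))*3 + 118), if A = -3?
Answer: 13156/5 ≈ 2631.2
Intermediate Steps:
J(k) = -1/3 (J(k) = 1/(-3 + 0) = 1/(-3) = -1/3)
23*((4/(J((4 + 4)**2) - 3))*3 + 118) = 23*((4/(-1/3 - 3))*3 + 118) = 23*((4/(-10/3))*3 + 118) = 23*((4*(-3/10))*3 + 118) = 23*(-6/5*3 + 118) = 23*(-18/5 + 118) = 23*(572/5) = 13156/5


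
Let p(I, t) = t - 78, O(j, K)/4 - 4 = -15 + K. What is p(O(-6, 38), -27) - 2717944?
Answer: -2718049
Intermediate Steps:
O(j, K) = -44 + 4*K (O(j, K) = 16 + 4*(-15 + K) = 16 + (-60 + 4*K) = -44 + 4*K)
p(I, t) = -78 + t
p(O(-6, 38), -27) - 2717944 = (-78 - 27) - 2717944 = -105 - 2717944 = -2718049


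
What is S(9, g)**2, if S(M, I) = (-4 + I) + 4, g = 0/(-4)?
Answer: 0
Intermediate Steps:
g = 0 (g = 0*(-1/4) = 0)
S(M, I) = I
S(9, g)**2 = 0**2 = 0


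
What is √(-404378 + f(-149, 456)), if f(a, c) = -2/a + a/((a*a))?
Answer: I*√8977595829/149 ≈ 635.91*I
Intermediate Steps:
f(a, c) = -1/a (f(a, c) = -2/a + a/(a²) = -2/a + a/a² = -2/a + 1/a = -1/a)
√(-404378 + f(-149, 456)) = √(-404378 - 1/(-149)) = √(-404378 - 1*(-1/149)) = √(-404378 + 1/149) = √(-60252321/149) = I*√8977595829/149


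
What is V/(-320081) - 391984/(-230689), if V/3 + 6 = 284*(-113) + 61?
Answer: 147638381183/73839165809 ≈ 1.9995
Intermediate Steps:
V = -96111 (V = -18 + 3*(284*(-113) + 61) = -18 + 3*(-32092 + 61) = -18 + 3*(-32031) = -18 - 96093 = -96111)
V/(-320081) - 391984/(-230689) = -96111/(-320081) - 391984/(-230689) = -96111*(-1/320081) - 391984*(-1/230689) = 96111/320081 + 391984/230689 = 147638381183/73839165809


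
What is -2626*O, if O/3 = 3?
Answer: -23634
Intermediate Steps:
O = 9 (O = 3*3 = 9)
-2626*O = -2626*9 = -23634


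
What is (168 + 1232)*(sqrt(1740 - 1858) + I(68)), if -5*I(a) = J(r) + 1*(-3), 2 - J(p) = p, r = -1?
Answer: 1400*I*sqrt(118) ≈ 15208.0*I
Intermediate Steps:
J(p) = 2 - p
I(a) = 0 (I(a) = -((2 - 1*(-1)) + 1*(-3))/5 = -((2 + 1) - 3)/5 = -(3 - 3)/5 = -1/5*0 = 0)
(168 + 1232)*(sqrt(1740 - 1858) + I(68)) = (168 + 1232)*(sqrt(1740 - 1858) + 0) = 1400*(sqrt(-118) + 0) = 1400*(I*sqrt(118) + 0) = 1400*(I*sqrt(118)) = 1400*I*sqrt(118)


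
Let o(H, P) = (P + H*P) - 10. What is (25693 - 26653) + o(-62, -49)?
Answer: 2019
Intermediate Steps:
o(H, P) = -10 + P + H*P
(25693 - 26653) + o(-62, -49) = (25693 - 26653) + (-10 - 49 - 62*(-49)) = -960 + (-10 - 49 + 3038) = -960 + 2979 = 2019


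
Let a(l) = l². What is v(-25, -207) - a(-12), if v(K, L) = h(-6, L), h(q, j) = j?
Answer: -351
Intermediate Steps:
v(K, L) = L
v(-25, -207) - a(-12) = -207 - 1*(-12)² = -207 - 1*144 = -207 - 144 = -351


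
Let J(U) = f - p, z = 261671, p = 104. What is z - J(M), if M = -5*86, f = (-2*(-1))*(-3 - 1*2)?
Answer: 261785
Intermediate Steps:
f = -10 (f = 2*(-3 - 2) = 2*(-5) = -10)
M = -430
J(U) = -114 (J(U) = -10 - 1*104 = -10 - 104 = -114)
z - J(M) = 261671 - 1*(-114) = 261671 + 114 = 261785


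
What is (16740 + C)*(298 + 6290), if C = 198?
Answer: 111587544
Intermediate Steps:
(16740 + C)*(298 + 6290) = (16740 + 198)*(298 + 6290) = 16938*6588 = 111587544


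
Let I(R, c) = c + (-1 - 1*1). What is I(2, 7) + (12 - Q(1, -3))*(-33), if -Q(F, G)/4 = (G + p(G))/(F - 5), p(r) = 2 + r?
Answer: -523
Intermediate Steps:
Q(F, G) = -4*(2 + 2*G)/(-5 + F) (Q(F, G) = -4*(G + (2 + G))/(F - 5) = -4*(2 + 2*G)/(-5 + F))
I(R, c) = -2 + c (I(R, c) = c + (-1 - 1) = c - 2 = -2 + c)
I(2, 7) + (12 - Q(1, -3))*(-33) = (-2 + 7) + (12 - 8*(-1 - 1*(-3))/(-5 + 1))*(-33) = 5 + (12 - 8*(-1 + 3)/(-4))*(-33) = 5 + (12 - 8*(-1)*2/4)*(-33) = 5 + (12 - 1*(-4))*(-33) = 5 + (12 + 4)*(-33) = 5 + 16*(-33) = 5 - 528 = -523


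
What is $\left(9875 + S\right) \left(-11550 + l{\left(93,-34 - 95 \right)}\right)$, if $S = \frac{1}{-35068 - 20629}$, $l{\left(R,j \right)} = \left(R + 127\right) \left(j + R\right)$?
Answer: $- \frac{10708653306780}{55697} \approx -1.9227 \cdot 10^{8}$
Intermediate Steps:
$l{\left(R,j \right)} = \left(127 + R\right) \left(R + j\right)$
$S = - \frac{1}{55697}$ ($S = \frac{1}{-55697} = - \frac{1}{55697} \approx -1.7954 \cdot 10^{-5}$)
$\left(9875 + S\right) \left(-11550 + l{\left(93,-34 - 95 \right)}\right) = \left(9875 - \frac{1}{55697}\right) \left(-11550 + \left(93^{2} + 127 \cdot 93 + 127 \left(-34 - 95\right) + 93 \left(-34 - 95\right)\right)\right) = \frac{550007874 \left(-11550 + \left(8649 + 11811 + 127 \left(-129\right) + 93 \left(-129\right)\right)\right)}{55697} = \frac{550007874 \left(-11550 + \left(8649 + 11811 - 16383 - 11997\right)\right)}{55697} = \frac{550007874 \left(-11550 - 7920\right)}{55697} = \frac{550007874}{55697} \left(-19470\right) = - \frac{10708653306780}{55697}$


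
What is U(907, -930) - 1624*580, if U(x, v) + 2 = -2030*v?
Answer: 945978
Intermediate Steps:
U(x, v) = -2 - 2030*v
U(907, -930) - 1624*580 = (-2 - 2030*(-930)) - 1624*580 = (-2 + 1887900) - 1*941920 = 1887898 - 941920 = 945978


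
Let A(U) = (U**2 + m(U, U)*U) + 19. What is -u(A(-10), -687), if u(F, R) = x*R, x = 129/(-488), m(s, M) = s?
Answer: -88623/488 ≈ -181.60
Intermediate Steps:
x = -129/488 (x = 129*(-1/488) = -129/488 ≈ -0.26434)
A(U) = 19 + 2*U**2 (A(U) = (U**2 + U*U) + 19 = (U**2 + U**2) + 19 = 2*U**2 + 19 = 19 + 2*U**2)
u(F, R) = -129*R/488
-u(A(-10), -687) = -(-129)*(-687)/488 = -1*88623/488 = -88623/488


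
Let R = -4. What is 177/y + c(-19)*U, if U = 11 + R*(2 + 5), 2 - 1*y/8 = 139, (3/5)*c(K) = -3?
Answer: 92983/1096 ≈ 84.839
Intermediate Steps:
c(K) = -5 (c(K) = (5/3)*(-3) = -5)
y = -1096 (y = 16 - 8*139 = 16 - 1112 = -1096)
U = -17 (U = 11 - 4*(2 + 5) = 11 - 4*7 = 11 - 28 = -17)
177/y + c(-19)*U = 177/(-1096) - 5*(-17) = 177*(-1/1096) + 85 = -177/1096 + 85 = 92983/1096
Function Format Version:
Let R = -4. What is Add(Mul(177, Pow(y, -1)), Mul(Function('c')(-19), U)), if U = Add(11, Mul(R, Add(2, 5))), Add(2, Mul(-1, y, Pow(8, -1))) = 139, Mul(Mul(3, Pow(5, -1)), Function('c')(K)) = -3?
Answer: Rational(92983, 1096) ≈ 84.839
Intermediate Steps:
Function('c')(K) = -5 (Function('c')(K) = Mul(Rational(5, 3), -3) = -5)
y = -1096 (y = Add(16, Mul(-8, 139)) = Add(16, -1112) = -1096)
U = -17 (U = Add(11, Mul(-4, Add(2, 5))) = Add(11, Mul(-4, 7)) = Add(11, -28) = -17)
Add(Mul(177, Pow(y, -1)), Mul(Function('c')(-19), U)) = Add(Mul(177, Pow(-1096, -1)), Mul(-5, -17)) = Add(Mul(177, Rational(-1, 1096)), 85) = Add(Rational(-177, 1096), 85) = Rational(92983, 1096)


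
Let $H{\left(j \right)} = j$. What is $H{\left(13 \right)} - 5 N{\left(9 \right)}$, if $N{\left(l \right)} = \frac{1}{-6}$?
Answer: $\frac{83}{6} \approx 13.833$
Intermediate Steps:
$N{\left(l \right)} = - \frac{1}{6}$
$H{\left(13 \right)} - 5 N{\left(9 \right)} = 13 - - \frac{5}{6} = 13 + \frac{5}{6} = \frac{83}{6}$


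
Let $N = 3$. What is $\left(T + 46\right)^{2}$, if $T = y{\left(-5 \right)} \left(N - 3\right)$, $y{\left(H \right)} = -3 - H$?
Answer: $2116$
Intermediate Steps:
$T = 0$ ($T = \left(-3 - -5\right) \left(3 - 3\right) = \left(-3 + 5\right) 0 = 2 \cdot 0 = 0$)
$\left(T + 46\right)^{2} = \left(0 + 46\right)^{2} = 46^{2} = 2116$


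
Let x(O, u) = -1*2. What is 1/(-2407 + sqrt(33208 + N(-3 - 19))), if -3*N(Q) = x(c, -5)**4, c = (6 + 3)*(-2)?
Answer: -7221/17281339 - 2*sqrt(74706)/17281339 ≈ -0.00044948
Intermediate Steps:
c = -18 (c = 9*(-2) = -18)
x(O, u) = -2
N(Q) = -16/3 (N(Q) = -1/3*(-2)**4 = -1/3*16 = -16/3)
1/(-2407 + sqrt(33208 + N(-3 - 19))) = 1/(-2407 + sqrt(33208 - 16/3)) = 1/(-2407 + sqrt(99608/3)) = 1/(-2407 + 2*sqrt(74706)/3)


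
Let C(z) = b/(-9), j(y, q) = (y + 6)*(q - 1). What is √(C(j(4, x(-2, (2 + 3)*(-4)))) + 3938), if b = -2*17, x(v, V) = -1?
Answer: 14*√181/3 ≈ 62.784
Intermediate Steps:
b = -34
j(y, q) = (-1 + q)*(6 + y) (j(y, q) = (6 + y)*(-1 + q) = (-1 + q)*(6 + y))
C(z) = 34/9 (C(z) = -34/(-9) = -34*(-⅑) = 34/9)
√(C(j(4, x(-2, (2 + 3)*(-4)))) + 3938) = √(34/9 + 3938) = √(35476/9) = 14*√181/3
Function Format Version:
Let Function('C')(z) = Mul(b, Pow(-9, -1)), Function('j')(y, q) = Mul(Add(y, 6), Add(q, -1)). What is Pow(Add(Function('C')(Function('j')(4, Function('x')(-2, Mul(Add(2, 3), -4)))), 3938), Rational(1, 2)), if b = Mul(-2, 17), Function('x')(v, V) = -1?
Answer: Mul(Rational(14, 3), Pow(181, Rational(1, 2))) ≈ 62.784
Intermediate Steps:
b = -34
Function('j')(y, q) = Mul(Add(-1, q), Add(6, y)) (Function('j')(y, q) = Mul(Add(6, y), Add(-1, q)) = Mul(Add(-1, q), Add(6, y)))
Function('C')(z) = Rational(34, 9) (Function('C')(z) = Mul(-34, Pow(-9, -1)) = Mul(-34, Rational(-1, 9)) = Rational(34, 9))
Pow(Add(Function('C')(Function('j')(4, Function('x')(-2, Mul(Add(2, 3), -4)))), 3938), Rational(1, 2)) = Pow(Add(Rational(34, 9), 3938), Rational(1, 2)) = Pow(Rational(35476, 9), Rational(1, 2)) = Mul(Rational(14, 3), Pow(181, Rational(1, 2)))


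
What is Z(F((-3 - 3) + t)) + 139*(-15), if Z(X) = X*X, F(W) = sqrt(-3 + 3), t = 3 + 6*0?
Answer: -2085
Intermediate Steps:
t = 3 (t = 3 + 0 = 3)
F(W) = 0 (F(W) = sqrt(0) = 0)
Z(X) = X**2
Z(F((-3 - 3) + t)) + 139*(-15) = 0**2 + 139*(-15) = 0 - 2085 = -2085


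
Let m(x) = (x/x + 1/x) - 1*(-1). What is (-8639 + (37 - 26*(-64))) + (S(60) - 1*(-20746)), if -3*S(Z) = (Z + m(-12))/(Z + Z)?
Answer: 59649817/4320 ≈ 13808.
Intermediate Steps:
m(x) = 2 + 1/x (m(x) = (1 + 1/x) + 1 = 2 + 1/x)
S(Z) = -(23/12 + Z)/(6*Z) (S(Z) = -(Z + (2 + 1/(-12)))/(3*(Z + Z)) = -(Z + (2 - 1/12))/(3*(2*Z)) = -(Z + 23/12)*1/(2*Z)/3 = -(23/12 + Z)*1/(2*Z)/3 = -(23/12 + Z)/(6*Z))
(-8639 + (37 - 26*(-64))) + (S(60) - 1*(-20746)) = (-8639 + (37 - 26*(-64))) + ((1/72)*(-23 - 12*60)/60 - 1*(-20746)) = (-8639 + (37 + 1664)) + ((1/72)*(1/60)*(-23 - 720) + 20746) = (-8639 + 1701) + ((1/72)*(1/60)*(-743) + 20746) = -6938 + (-743/4320 + 20746) = -6938 + 89621977/4320 = 59649817/4320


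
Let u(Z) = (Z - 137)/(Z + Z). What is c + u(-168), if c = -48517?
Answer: -16301407/336 ≈ -48516.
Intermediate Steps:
u(Z) = (-137 + Z)/(2*Z) (u(Z) = (-137 + Z)/((2*Z)) = (-137 + Z)*(1/(2*Z)) = (-137 + Z)/(2*Z))
c + u(-168) = -48517 + (1/2)*(-137 - 168)/(-168) = -48517 + (1/2)*(-1/168)*(-305) = -48517 + 305/336 = -16301407/336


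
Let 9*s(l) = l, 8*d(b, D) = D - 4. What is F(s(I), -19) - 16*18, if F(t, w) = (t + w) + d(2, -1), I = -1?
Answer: -22157/72 ≈ -307.74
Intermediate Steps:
d(b, D) = -½ + D/8 (d(b, D) = (D - 4)/8 = (-4 + D)/8 = -½ + D/8)
s(l) = l/9
F(t, w) = -5/8 + t + w (F(t, w) = (t + w) + (-½ + (⅛)*(-1)) = (t + w) + (-½ - ⅛) = (t + w) - 5/8 = -5/8 + t + w)
F(s(I), -19) - 16*18 = (-5/8 + (⅑)*(-1) - 19) - 16*18 = (-5/8 - ⅑ - 19) - 288 = -1421/72 - 288 = -22157/72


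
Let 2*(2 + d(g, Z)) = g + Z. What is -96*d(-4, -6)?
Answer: 672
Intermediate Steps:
d(g, Z) = -2 + Z/2 + g/2 (d(g, Z) = -2 + (g + Z)/2 = -2 + (Z + g)/2 = -2 + (Z/2 + g/2) = -2 + Z/2 + g/2)
-96*d(-4, -6) = -96*(-2 + (½)*(-6) + (½)*(-4)) = -96*(-2 - 3 - 2) = -96*(-7) = 672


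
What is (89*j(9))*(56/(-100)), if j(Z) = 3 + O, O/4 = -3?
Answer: 11214/25 ≈ 448.56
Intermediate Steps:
O = -12 (O = 4*(-3) = -12)
j(Z) = -9 (j(Z) = 3 - 12 = -9)
(89*j(9))*(56/(-100)) = (89*(-9))*(56/(-100)) = -44856*(-1)/100 = -801*(-14/25) = 11214/25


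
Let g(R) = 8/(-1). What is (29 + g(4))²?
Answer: 441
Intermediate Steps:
g(R) = -8 (g(R) = 8*(-1) = -8)
(29 + g(4))² = (29 - 8)² = 21² = 441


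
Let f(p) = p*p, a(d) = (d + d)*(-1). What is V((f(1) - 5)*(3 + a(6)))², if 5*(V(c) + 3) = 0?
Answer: 9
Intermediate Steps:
a(d) = -2*d (a(d) = (2*d)*(-1) = -2*d)
f(p) = p²
V(c) = -3 (V(c) = -3 + (⅕)*0 = -3 + 0 = -3)
V((f(1) - 5)*(3 + a(6)))² = (-3)² = 9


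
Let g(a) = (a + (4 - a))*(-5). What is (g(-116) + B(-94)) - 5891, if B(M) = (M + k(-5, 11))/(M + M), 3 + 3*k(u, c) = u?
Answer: -1666757/282 ≈ -5910.5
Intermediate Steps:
k(u, c) = -1 + u/3
B(M) = (-8/3 + M)/(2*M) (B(M) = (M + (-1 + (⅓)*(-5)))/(M + M) = (M + (-1 - 5/3))/((2*M)) = (M - 8/3)*(1/(2*M)) = (-8/3 + M)*(1/(2*M)) = (-8/3 + M)/(2*M))
g(a) = -20 (g(a) = 4*(-5) = -20)
(g(-116) + B(-94)) - 5891 = (-20 + (⅙)*(-8 + 3*(-94))/(-94)) - 5891 = (-20 + (⅙)*(-1/94)*(-8 - 282)) - 5891 = (-20 + (⅙)*(-1/94)*(-290)) - 5891 = (-20 + 145/282) - 5891 = -5495/282 - 5891 = -1666757/282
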